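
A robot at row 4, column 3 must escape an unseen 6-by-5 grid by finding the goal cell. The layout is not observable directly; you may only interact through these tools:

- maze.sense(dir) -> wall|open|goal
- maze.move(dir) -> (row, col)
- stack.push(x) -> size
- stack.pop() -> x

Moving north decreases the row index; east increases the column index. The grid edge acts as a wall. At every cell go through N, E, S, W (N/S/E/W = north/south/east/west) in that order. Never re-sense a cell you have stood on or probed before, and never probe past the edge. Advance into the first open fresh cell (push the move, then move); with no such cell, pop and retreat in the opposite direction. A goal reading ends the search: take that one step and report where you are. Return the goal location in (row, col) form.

Action: maze.sense[dir='north']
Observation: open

Action: stack.push[x='north']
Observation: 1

Action: maze.move[dir='north']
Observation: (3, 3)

Action: maze.sense[dir='north']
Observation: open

Action: stack.push[x='north']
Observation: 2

Action: maze.move[dir='north']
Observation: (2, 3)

Action: maze.sense[dir='north']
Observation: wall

Action: maze.sense[dir='east']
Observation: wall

Action: maze.sense[dir='west']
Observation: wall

Action: stack.pop[]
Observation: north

Action: maze.move[dir='south']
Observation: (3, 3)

Action: maze.sense[dir='east']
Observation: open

Action: stack.push[x='east']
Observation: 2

Action: maze.move[dir='east']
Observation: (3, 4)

Action: maze.sense[dir='south']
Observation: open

Action: stack.push[x='south']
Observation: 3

Action: maze.move[dir='south']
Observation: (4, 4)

Action: maze.sense[dir='south']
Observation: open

Action: stack.push[x='south']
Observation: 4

Action: maze.move[dir='south']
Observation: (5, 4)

Action: maze.sense[dir='west']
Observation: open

Action: stack.push[x='west']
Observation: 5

Action: maze.move[dir='west']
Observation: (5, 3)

Action: maze.sense[dir='west']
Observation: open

Action: stack.push[x='west']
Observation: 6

Action: maze.move[dir='west']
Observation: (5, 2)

Action: maze.sense[dir='north']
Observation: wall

Action: maze.sense[dir='west']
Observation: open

Action: stack.push[x='west']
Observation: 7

Action: maze.move[dir='west']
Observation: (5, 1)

Action: maze.sense[dir='north']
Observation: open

Action: stack.push[x='north']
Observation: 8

Action: maze.move[dir='north']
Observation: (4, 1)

Action: maze.sense[dir='north']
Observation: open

Action: stack.push[x='north']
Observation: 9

Action: maze.move[dir='north']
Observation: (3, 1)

Action: maze.sense[dir='north']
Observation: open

Action: stack.push[x='north']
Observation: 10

Action: maze.move[dir='north']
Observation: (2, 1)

Action: maze.sense[dir='north']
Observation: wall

Action: maze.sense[dir='west']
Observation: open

Action: stack.push[x='west']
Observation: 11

Action: maze.move[dir='west']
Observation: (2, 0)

Action: maze.sense[dir='north']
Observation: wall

Action: maze.sense[dir='south']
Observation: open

Action: stack.push[x='south']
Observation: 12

Action: maze.move[dir='south']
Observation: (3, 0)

Action: maze.sense[dir='south']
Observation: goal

Action: maze.move[dir='south']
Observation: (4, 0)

Answer: (4, 0)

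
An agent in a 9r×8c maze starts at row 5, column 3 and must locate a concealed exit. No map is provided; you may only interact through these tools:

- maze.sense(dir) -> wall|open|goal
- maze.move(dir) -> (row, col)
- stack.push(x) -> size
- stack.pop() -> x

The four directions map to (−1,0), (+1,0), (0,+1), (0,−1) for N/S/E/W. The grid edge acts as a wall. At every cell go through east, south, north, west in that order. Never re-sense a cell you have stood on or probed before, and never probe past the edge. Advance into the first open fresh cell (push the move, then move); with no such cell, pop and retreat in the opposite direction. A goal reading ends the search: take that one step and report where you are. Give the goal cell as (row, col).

Step: maze.sense[dir→east]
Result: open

Step: stack.push[x→east]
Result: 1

Step: maze.move[dir→east]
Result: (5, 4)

Step: maze.sense[dir→east]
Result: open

Step: stack.push[x→east]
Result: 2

Step: maze.move[dir→east]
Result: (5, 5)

Step: maze.sense[dir→east]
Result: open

Step: stack.push[x→east]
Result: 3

Step: maze.move[dir→east]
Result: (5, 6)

Step: maze.sense[dir→east]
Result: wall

Step: maze.sense[dir→south]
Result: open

Step: stack.push[x→south]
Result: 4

Step: maze.move[dir→south]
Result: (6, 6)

Step: maze.sense[dir→east]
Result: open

Step: stack.push[x→east]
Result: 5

Step: maze.move[dir→east]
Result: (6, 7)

Step: maze.sense[dir→south]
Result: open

Step: stack.push[x→south]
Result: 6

Step: maze.move[dir→south]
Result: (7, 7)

Step: maze.sense[dir→south]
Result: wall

Step: maze.sense[dir→west]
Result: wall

Step: stack.pop[]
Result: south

Step: maze.move[dir→north]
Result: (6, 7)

Step: stack.pop[]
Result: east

Step: maze.move[dir→west]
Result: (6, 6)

Step: maze.sense[dir→west]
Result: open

Step: stack.push[x→west]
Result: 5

Step: maze.move[dir→west]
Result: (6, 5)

Step: maze.sense[dir→south]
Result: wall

Step: maze.sense[dir→west]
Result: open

Step: stack.push[x→west]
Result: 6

Step: maze.move[dir→west]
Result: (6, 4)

Step: maze.sense[dir→south]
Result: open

Step: stack.push[x→south]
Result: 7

Step: maze.move[dir→south]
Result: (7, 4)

Step: maze.sense[dir→south]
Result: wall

Step: maze.sense[dir→west]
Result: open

Step: stack.push[x→west]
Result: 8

Step: maze.move[dir→west]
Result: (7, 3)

Step: maze.sense[dir→south]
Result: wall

Step: maze.sense[dir→north]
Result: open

Step: stack.push[x→north]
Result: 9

Step: maze.move[dir→north]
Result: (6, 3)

Step: maze.sense[dir→west]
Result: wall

Step: stack.pop[]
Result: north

Step: maze.move[dir→south]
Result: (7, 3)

Step: maze.sense[dir→west]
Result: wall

Step: stack.pop[]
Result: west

Step: maze.move[dir→east]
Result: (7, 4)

Step: stack.pop[]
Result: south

Step: maze.move[dir→north]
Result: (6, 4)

Step: stack.pop[]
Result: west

Step: maze.move[dir→east]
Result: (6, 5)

Step: stack.pop[]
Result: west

Step: maze.move[dir→east]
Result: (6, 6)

Step: stack.pop[]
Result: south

Step: maze.move[dir→north]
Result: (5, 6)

Step: maze.sense[dir→north]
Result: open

Step: stack.push[x→north]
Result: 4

Step: maze.move[dir→north]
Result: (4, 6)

Step: maze.sense[dir→east]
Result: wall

Step: maze.sense[dir→north]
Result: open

Step: stack.push[x→north]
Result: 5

Step: maze.move[dir→north]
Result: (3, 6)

Step: maze.sense[dir→east]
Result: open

Step: stack.push[x→east]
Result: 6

Step: maze.move[dir→east]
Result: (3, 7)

Step: maze.sense[dir→north]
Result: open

Step: stack.push[x→north]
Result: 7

Step: maze.move[dir→north]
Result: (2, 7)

Step: maze.sense[dir→north]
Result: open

Step: stack.push[x→north]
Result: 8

Step: maze.move[dir→north]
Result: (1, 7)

Step: maze.sense[dir→north]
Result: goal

Step: maze.move[dir→north]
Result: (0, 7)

Answer: (0, 7)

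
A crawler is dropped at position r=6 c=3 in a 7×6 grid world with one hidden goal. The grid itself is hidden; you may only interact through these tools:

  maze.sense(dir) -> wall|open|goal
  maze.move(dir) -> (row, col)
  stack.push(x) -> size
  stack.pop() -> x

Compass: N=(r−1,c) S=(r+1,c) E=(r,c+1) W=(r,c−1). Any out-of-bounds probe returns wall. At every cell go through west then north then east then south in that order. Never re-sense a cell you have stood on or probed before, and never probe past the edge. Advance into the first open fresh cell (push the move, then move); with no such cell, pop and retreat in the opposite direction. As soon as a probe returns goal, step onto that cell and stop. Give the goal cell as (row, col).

> maze.sense dir→west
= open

> stack.push x→west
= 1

> maze.move dir→west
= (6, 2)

> maze.sense dir→west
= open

> stack.push x→west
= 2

> maze.move dir→west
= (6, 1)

> maze.sense dir→west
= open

> stack.push x→west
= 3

> maze.move dir→west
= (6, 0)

> maze.sense dir→north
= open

> stack.push x→north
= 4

> maze.move dir→north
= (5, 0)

> maze.sense dir→north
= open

> stack.push x→north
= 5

> maze.move dir→north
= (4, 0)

> maze.sense dir→north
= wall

> maze.sense dir→east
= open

> stack.push x→east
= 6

> maze.move dir→east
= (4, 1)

> maze.sense dir→north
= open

> stack.push x→north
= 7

> maze.move dir→north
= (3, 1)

> maze.sense dir→north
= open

> stack.push x→north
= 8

> maze.move dir→north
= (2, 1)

> maze.sense dir→west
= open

> stack.push x→west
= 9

> maze.move dir→west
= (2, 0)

> maze.sense dir→north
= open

> stack.push x→north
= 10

> maze.move dir→north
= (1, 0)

> maze.sense dir→north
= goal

> maze.move dir→north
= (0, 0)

Answer: (0, 0)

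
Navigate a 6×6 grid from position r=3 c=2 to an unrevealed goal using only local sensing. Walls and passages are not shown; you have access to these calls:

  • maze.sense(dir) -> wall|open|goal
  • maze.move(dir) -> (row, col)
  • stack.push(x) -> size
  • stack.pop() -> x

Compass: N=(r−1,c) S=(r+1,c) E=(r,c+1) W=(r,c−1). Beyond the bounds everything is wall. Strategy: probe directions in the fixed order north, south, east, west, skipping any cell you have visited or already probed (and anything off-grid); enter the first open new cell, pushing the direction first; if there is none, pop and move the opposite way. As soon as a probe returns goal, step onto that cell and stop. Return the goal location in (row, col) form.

-> maze.sense(dir: north)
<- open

-> stack.push(x: north)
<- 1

-> maze.move(dir: north)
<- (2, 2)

-> maze.sense(dir: north)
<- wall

-> maze.sense(dir: east)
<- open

-> stack.push(x: east)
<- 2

-> maze.move(dir: east)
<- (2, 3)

-> maze.sense(dir: north)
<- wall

-> maze.sense(dir: south)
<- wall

-> maze.sense(dir: east)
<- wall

-> stack.pop()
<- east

-> maze.move(dir: west)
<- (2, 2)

-> maze.sense(dir: west)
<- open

-> stack.push(x: west)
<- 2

-> maze.move(dir: west)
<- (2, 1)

-> maze.sense(dir: north)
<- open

-> stack.push(x: north)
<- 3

-> maze.move(dir: north)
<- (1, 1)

-> maze.sense(dir: north)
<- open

-> stack.push(x: north)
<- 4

-> maze.move(dir: north)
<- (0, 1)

-> maze.sense(dir: east)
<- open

-> stack.push(x: east)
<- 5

-> maze.move(dir: east)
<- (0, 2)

-> maze.sense(dir: east)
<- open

-> stack.push(x: east)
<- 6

-> maze.move(dir: east)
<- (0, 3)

-> maze.sense(dir: east)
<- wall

-> stack.pop()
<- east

-> maze.move(dir: west)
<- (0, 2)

-> stack.pop()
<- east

-> maze.move(dir: west)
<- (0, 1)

-> maze.sense(dir: west)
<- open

-> stack.push(x: west)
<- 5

-> maze.move(dir: west)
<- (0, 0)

-> maze.sense(dir: south)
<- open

-> stack.push(x: south)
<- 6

-> maze.move(dir: south)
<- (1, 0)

-> maze.sense(dir: south)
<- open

-> stack.push(x: south)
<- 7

-> maze.move(dir: south)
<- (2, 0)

-> maze.sense(dir: south)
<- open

-> stack.push(x: south)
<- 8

-> maze.move(dir: south)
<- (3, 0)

-> maze.sense(dir: south)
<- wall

-> maze.sense(dir: east)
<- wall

-> stack.pop()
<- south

-> maze.move(dir: north)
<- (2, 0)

-> stack.pop()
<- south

-> maze.move(dir: north)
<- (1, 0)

-> stack.pop()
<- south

-> maze.move(dir: north)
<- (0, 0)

-> stack.pop()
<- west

-> maze.move(dir: east)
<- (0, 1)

-> stack.pop()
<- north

-> maze.move(dir: south)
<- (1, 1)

-> stack.pop()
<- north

-> maze.move(dir: south)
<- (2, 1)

-> stack.pop()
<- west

-> maze.move(dir: east)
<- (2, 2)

-> stack.pop()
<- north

-> maze.move(dir: south)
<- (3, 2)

-> maze.sense(dir: south)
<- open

-> stack.push(x: south)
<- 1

-> maze.move(dir: south)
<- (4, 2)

-> maze.sense(dir: south)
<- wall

-> maze.sense(dir: east)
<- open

-> stack.push(x: east)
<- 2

-> maze.move(dir: east)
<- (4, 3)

-> maze.sense(dir: south)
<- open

-> stack.push(x: south)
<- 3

-> maze.move(dir: south)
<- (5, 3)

-> maze.sense(dir: east)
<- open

-> stack.push(x: east)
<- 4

-> maze.move(dir: east)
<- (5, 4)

-> maze.sense(dir: north)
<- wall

-> maze.sense(dir: east)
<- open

-> stack.push(x: east)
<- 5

-> maze.move(dir: east)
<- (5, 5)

-> maze.sense(dir: north)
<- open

-> stack.push(x: north)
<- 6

-> maze.move(dir: north)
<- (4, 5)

-> maze.sense(dir: north)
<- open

-> stack.push(x: north)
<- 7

-> maze.move(dir: north)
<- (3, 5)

-> maze.sense(dir: north)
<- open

-> stack.push(x: north)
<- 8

-> maze.move(dir: north)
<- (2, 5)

-> maze.sense(dir: north)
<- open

-> stack.push(x: north)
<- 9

-> maze.move(dir: north)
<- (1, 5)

-> maze.sense(dir: north)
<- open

-> stack.push(x: north)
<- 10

-> maze.move(dir: north)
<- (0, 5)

-> stack.pop()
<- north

-> maze.move(dir: south)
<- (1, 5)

-> maze.sense(dir: west)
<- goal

-> maze.move(dir: west)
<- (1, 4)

Answer: (1, 4)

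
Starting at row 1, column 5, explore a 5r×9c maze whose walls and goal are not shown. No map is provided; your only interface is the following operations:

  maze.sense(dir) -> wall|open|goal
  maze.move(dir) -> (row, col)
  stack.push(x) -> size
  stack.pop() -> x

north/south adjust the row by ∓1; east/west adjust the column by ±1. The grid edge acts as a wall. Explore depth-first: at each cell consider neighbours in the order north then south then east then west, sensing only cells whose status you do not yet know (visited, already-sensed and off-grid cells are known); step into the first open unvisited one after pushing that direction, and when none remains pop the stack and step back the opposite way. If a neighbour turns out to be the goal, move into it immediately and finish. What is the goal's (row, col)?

CALL maze.sense[dir: north]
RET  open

CALL stack.push[x: north]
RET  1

CALL maze.move[dir: north]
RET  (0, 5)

CALL maze.sense[dir: east]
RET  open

CALL stack.push[x: east]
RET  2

CALL maze.move[dir: east]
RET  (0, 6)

CALL maze.sense[dir: south]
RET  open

CALL stack.push[x: south]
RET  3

CALL maze.move[dir: south]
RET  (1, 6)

CALL maze.sense[dir: south]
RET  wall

CALL maze.sense[dir: east]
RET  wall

CALL stack.pop[]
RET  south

CALL maze.move[dir: north]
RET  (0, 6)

CALL maze.sense[dir: east]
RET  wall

CALL stack.pop[]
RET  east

CALL maze.move[dir: west]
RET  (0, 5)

CALL maze.sense[dir: west]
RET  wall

CALL stack.pop[]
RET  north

CALL maze.move[dir: south]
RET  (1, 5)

CALL maze.sense[dir: south]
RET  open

CALL stack.push[x: south]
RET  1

CALL maze.move[dir: south]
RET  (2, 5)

CALL maze.sense[dir: south]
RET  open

CALL stack.push[x: south]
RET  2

CALL maze.move[dir: south]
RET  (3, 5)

CALL maze.sense[dir: south]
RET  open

CALL stack.push[x: south]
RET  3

CALL maze.move[dir: south]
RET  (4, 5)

CALL maze.sense[dir: east]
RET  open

CALL stack.push[x: east]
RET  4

CALL maze.move[dir: east]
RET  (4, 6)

CALL maze.sense[dir: north]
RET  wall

CALL maze.sense[dir: east]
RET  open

CALL stack.push[x: east]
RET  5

CALL maze.move[dir: east]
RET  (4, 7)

CALL maze.sense[dir: north]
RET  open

CALL stack.push[x: north]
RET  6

CALL maze.move[dir: north]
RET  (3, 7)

CALL maze.sense[dir: north]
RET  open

CALL stack.push[x: north]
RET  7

CALL maze.move[dir: north]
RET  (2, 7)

CALL maze.sense[dir: east]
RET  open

CALL stack.push[x: east]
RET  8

CALL maze.move[dir: east]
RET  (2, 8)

CALL maze.sense[dir: north]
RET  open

CALL stack.push[x: north]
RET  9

CALL maze.move[dir: north]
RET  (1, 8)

CALL maze.sense[dir: north]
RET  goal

CALL maze.move[dir: north]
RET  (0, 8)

Answer: (0, 8)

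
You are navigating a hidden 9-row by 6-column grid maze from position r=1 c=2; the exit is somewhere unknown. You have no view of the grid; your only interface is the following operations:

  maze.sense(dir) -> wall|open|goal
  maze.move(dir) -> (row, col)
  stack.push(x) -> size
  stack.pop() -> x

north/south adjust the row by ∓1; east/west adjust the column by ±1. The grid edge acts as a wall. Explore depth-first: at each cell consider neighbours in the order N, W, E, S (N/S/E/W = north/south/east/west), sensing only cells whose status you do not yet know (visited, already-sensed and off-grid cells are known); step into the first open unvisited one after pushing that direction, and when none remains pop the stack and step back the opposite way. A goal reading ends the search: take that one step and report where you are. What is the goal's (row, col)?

# maze.sense(dir='north') => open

# stack.push(x='north') => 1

# maze.move(dir='north') => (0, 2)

# maze.sense(dir='west') => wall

# maze.sense(dir='east') => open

# stack.push(x='east') => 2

# maze.move(dir='east') => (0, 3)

# maze.sense(dir='east') => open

# stack.push(x='east') => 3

# maze.move(dir='east') => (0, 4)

# maze.sense(dir='east') => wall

# maze.sense(dir='south') => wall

# stack.pop() => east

# maze.move(dir='west') => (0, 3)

# maze.sense(dir='south') => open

# stack.push(x='south') => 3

# maze.move(dir='south') => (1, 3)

# maze.sense(dir='south') => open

# stack.push(x='south') => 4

# maze.move(dir='south') => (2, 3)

# maze.sense(dir='west') => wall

# maze.sense(dir='east') => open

# stack.push(x='east') => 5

# maze.move(dir='east') => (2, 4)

# maze.sense(dir='east') => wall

# maze.sense(dir='south') => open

# stack.push(x='south') => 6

# maze.move(dir='south') => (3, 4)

# maze.sense(dir='west') => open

# stack.push(x='west') => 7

# maze.move(dir='west') => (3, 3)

# maze.sense(dir='west') => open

# stack.push(x='west') => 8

# maze.move(dir='west') => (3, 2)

# maze.sense(dir='west') => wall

# maze.sense(dir='south') => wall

# stack.pop() => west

# maze.move(dir='east') => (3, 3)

# maze.sense(dir='south') => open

# stack.push(x='south') => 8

# maze.move(dir='south') => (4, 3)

# maze.sense(dir='east') => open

# stack.push(x='east') => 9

# maze.move(dir='east') => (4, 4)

# maze.sense(dir='east') => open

# stack.push(x='east') => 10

# maze.move(dir='east') => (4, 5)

# maze.sense(dir='north') => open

# stack.push(x='north') => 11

# maze.move(dir='north') => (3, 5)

# stack.pop() => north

# maze.move(dir='south') => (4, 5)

# maze.sense(dir='south') => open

# stack.push(x='south') => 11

# maze.move(dir='south') => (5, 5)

# maze.sense(dir='west') => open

# stack.push(x='west') => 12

# maze.move(dir='west') => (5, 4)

# maze.sense(dir='west') => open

# stack.push(x='west') => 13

# maze.move(dir='west') => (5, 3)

# maze.sense(dir='west') => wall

# maze.sense(dir='south') => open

# stack.push(x='south') => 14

# maze.move(dir='south') => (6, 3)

# maze.sense(dir='west') => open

# stack.push(x='west') => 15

# maze.move(dir='west') => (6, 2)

# maze.sense(dir='west') => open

# stack.push(x='west') => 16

# maze.move(dir='west') => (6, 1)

# maze.sense(dir='north') => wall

# maze.sense(dir='west') => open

# stack.push(x='west') => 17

# maze.move(dir='west') => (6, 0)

# maze.sense(dir='north') => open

# stack.push(x='north') => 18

# maze.move(dir='north') => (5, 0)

# maze.sense(dir='north') => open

# stack.push(x='north') => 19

# maze.move(dir='north') => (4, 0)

# maze.sense(dir='north') => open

# stack.push(x='north') => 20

# maze.move(dir='north') => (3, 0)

# maze.sense(dir='north') => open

# stack.push(x='north') => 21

# maze.move(dir='north') => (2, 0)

# maze.sense(dir='north') => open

# stack.push(x='north') => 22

# maze.move(dir='north') => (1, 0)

# maze.sense(dir='north') => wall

# maze.sense(dir='east') => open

# stack.push(x='east') => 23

# maze.move(dir='east') => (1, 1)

# maze.sense(dir='south') => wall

# stack.pop() => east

# maze.move(dir='west') => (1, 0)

# stack.pop() => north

# maze.move(dir='south') => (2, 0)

# stack.pop() => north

# maze.move(dir='south') => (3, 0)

# stack.pop() => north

# maze.move(dir='south') => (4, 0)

# maze.sense(dir='east') => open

# stack.push(x='east') => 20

# maze.move(dir='east') => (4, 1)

# stack.pop() => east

# maze.move(dir='west') => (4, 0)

# stack.pop() => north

# maze.move(dir='south') => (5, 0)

# stack.pop() => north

# maze.move(dir='south') => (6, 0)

# maze.sense(dir='south') => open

# stack.push(x='south') => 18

# maze.move(dir='south') => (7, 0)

# maze.sense(dir='east') => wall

# maze.sense(dir='south') => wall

# stack.pop() => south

# maze.move(dir='north') => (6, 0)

# stack.pop() => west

# maze.move(dir='east') => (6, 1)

# stack.pop() => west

# maze.move(dir='east') => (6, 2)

# maze.sense(dir='south') => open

# stack.push(x='south') => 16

# maze.move(dir='south') => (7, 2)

# maze.sense(dir='east') => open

# stack.push(x='east') => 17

# maze.move(dir='east') => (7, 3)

# maze.sense(dir='east') => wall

# maze.sense(dir='south') => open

# stack.push(x='south') => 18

# maze.move(dir='south') => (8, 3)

# maze.sense(dir='west') => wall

# maze.sense(dir='east') => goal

# maze.move(dir='east') => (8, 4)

Answer: (8, 4)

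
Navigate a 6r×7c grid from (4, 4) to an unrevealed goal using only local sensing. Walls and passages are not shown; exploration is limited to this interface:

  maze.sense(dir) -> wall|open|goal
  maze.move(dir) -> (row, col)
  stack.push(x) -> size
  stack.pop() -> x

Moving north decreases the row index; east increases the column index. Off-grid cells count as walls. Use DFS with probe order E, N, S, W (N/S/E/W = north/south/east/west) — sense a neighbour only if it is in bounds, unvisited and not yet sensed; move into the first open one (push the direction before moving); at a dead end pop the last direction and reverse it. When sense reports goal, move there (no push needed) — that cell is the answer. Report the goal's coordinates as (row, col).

==> sense(east)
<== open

==> push(east)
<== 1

==> move(east)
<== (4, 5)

==> sense(east)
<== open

==> push(east)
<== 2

==> move(east)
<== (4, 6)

==> sense(north)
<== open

==> push(north)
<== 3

==> move(north)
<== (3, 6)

==> sense(north)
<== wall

==> sense(west)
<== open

==> push(west)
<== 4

==> move(west)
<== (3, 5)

==> sense(north)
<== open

==> push(north)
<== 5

==> move(north)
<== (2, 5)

==> sense(north)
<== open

==> push(north)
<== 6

==> move(north)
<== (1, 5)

==> sense(east)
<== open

==> push(east)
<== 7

==> move(east)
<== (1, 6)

==> sense(north)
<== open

==> push(north)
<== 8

==> move(north)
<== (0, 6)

==> sense(west)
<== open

==> push(west)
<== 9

==> move(west)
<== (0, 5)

==> sense(west)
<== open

==> push(west)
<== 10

==> move(west)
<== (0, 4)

==> sense(south)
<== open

==> push(south)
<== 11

==> move(south)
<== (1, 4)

==> sense(south)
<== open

==> push(south)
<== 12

==> move(south)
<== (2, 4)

==> sense(south)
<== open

==> push(south)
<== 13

==> move(south)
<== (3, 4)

==> sense(west)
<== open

==> push(west)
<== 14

==> move(west)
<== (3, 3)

==> sense(north)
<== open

==> push(north)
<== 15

==> move(north)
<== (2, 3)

==> sense(north)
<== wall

==> sense(west)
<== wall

==> pop()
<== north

==> move(south)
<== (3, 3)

==> sense(south)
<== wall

==> sense(west)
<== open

==> push(west)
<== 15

==> move(west)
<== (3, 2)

==> sense(south)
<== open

==> push(south)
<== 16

==> move(south)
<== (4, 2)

==> sense(south)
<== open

==> push(south)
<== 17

==> move(south)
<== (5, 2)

==> sense(east)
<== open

==> push(east)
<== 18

==> move(east)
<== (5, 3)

==> sense(east)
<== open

==> push(east)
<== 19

==> move(east)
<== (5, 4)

==> sense(east)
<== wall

==> pop()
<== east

==> move(west)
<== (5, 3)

==> pop()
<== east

==> move(west)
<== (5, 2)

==> sense(west)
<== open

==> push(west)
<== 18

==> move(west)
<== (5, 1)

==> sense(north)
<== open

==> push(north)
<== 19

==> move(north)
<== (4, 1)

==> sense(north)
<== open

==> push(north)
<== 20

==> move(north)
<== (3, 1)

==> sense(north)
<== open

==> push(north)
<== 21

==> move(north)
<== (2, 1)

==> sense(north)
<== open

==> push(north)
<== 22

==> move(north)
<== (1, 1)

==> sense(east)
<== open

==> push(east)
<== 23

==> move(east)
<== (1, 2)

==> sense(north)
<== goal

==> move(north)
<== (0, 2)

Answer: (0, 2)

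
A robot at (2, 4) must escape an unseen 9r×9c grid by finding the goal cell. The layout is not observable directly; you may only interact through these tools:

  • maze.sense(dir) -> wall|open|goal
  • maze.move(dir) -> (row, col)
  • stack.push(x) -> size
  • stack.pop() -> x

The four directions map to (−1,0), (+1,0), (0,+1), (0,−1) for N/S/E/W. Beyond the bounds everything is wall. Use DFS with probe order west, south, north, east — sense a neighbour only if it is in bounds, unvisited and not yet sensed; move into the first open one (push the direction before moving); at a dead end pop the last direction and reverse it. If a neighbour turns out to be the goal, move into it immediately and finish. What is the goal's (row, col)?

# sense(dir=west) -> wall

# sense(dir=south) -> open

# push(x=south) -> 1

# move(dir=south) -> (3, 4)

# sense(dir=west) -> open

# push(x=west) -> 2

# move(dir=west) -> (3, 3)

# sense(dir=west) -> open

# push(x=west) -> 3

# move(dir=west) -> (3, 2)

# sense(dir=west) -> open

# push(x=west) -> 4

# move(dir=west) -> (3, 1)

# sense(dir=west) -> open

# push(x=west) -> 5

# move(dir=west) -> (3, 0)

# sense(dir=south) -> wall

# sense(dir=north) -> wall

# pop() -> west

# move(dir=east) -> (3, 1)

# sense(dir=south) -> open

# push(x=south) -> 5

# move(dir=south) -> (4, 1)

# sense(dir=south) -> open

# push(x=south) -> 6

# move(dir=south) -> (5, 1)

# sense(dir=west) -> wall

# sense(dir=south) -> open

# push(x=south) -> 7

# move(dir=south) -> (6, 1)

# sense(dir=west) -> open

# push(x=west) -> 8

# move(dir=west) -> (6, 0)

# sense(dir=south) -> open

# push(x=south) -> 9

# move(dir=south) -> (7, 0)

# sense(dir=south) -> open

# push(x=south) -> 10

# move(dir=south) -> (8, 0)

# sense(dir=east) -> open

# push(x=east) -> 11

# move(dir=east) -> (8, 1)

# sense(dir=north) -> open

# push(x=north) -> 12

# move(dir=north) -> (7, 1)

# sense(dir=east) -> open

# push(x=east) -> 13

# move(dir=east) -> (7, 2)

# sense(dir=south) -> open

# push(x=south) -> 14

# move(dir=south) -> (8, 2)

# sense(dir=east) -> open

# push(x=east) -> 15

# move(dir=east) -> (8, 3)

# sense(dir=north) -> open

# push(x=north) -> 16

# move(dir=north) -> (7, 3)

# sense(dir=north) -> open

# push(x=north) -> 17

# move(dir=north) -> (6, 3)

# sense(dir=west) -> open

# push(x=west) -> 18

# move(dir=west) -> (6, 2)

# sense(dir=north) -> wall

# pop() -> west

# move(dir=east) -> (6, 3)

# sense(dir=north) -> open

# push(x=north) -> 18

# move(dir=north) -> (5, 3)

# sense(dir=north) -> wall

# sense(dir=east) -> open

# push(x=east) -> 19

# move(dir=east) -> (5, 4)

# sense(dir=south) -> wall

# sense(dir=north) -> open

# push(x=north) -> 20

# move(dir=north) -> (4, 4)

# sense(dir=east) -> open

# push(x=east) -> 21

# move(dir=east) -> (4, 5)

# sense(dir=south) -> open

# push(x=south) -> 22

# move(dir=south) -> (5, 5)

# sense(dir=south) -> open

# push(x=south) -> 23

# move(dir=south) -> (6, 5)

# sense(dir=south) -> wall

# sense(dir=east) -> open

# push(x=east) -> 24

# move(dir=east) -> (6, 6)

# sense(dir=south) -> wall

# sense(dir=north) -> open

# push(x=north) -> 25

# move(dir=north) -> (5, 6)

# sense(dir=north) -> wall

# sense(dir=east) -> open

# push(x=east) -> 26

# move(dir=east) -> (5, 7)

# sense(dir=south) -> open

# push(x=south) -> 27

# move(dir=south) -> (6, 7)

# sense(dir=south) -> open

# push(x=south) -> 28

# move(dir=south) -> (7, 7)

# sense(dir=south) -> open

# push(x=south) -> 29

# move(dir=south) -> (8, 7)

# sense(dir=west) -> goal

# move(dir=west) -> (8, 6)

Answer: (8, 6)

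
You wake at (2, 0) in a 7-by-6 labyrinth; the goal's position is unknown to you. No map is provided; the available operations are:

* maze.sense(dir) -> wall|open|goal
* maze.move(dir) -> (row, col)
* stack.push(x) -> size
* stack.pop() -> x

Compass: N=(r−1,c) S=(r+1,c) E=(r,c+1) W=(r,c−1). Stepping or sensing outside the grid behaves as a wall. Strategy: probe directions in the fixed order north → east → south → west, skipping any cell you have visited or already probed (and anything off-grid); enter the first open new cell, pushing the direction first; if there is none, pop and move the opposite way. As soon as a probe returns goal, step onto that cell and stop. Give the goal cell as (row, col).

-- maze.sense(dir: north) == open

-- stack.push(x: north) == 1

-- maze.move(dir: north) == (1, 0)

-- maze.sense(dir: north) == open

-- stack.push(x: north) == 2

-- maze.move(dir: north) == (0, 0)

-- maze.sense(dir: east) == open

-- stack.push(x: east) == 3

-- maze.move(dir: east) == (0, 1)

-- maze.sense(dir: east) == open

-- stack.push(x: east) == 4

-- maze.move(dir: east) == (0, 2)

-- maze.sense(dir: east) == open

-- stack.push(x: east) == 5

-- maze.move(dir: east) == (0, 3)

-- maze.sense(dir: east) == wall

-- maze.sense(dir: south) == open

-- stack.push(x: south) == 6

-- maze.move(dir: south) == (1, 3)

-- maze.sense(dir: east) == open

-- stack.push(x: east) == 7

-- maze.move(dir: east) == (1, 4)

-- maze.sense(dir: east) == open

-- stack.push(x: east) == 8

-- maze.move(dir: east) == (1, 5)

-- maze.sense(dir: north) == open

-- stack.push(x: north) == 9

-- maze.move(dir: north) == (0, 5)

-- stack.pop() == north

-- maze.move(dir: south) == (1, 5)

-- maze.sense(dir: south) == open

-- stack.push(x: south) == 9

-- maze.move(dir: south) == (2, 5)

-- maze.sense(dir: south) == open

-- stack.push(x: south) == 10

-- maze.move(dir: south) == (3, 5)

-- maze.sense(dir: south) == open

-- stack.push(x: south) == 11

-- maze.move(dir: south) == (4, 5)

-- maze.sense(dir: south) == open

-- stack.push(x: south) == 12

-- maze.move(dir: south) == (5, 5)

-- maze.sense(dir: south) == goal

-- maze.move(dir: south) == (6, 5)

Answer: (6, 5)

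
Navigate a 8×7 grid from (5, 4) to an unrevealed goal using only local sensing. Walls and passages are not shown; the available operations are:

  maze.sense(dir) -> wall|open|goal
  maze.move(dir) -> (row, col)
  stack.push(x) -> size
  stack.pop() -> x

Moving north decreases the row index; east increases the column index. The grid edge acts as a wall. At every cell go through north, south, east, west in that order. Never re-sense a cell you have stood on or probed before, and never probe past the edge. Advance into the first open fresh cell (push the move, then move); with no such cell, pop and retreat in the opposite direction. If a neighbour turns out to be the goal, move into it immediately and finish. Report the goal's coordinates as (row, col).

> maze.sense dir=north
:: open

> stack.push x=north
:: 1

> maze.move dir=north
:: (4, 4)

> maze.sense dir=north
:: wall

> maze.sense dir=east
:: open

> stack.push x=east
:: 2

> maze.move dir=east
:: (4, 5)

> maze.sense dir=north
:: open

> stack.push x=north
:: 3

> maze.move dir=north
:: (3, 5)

> maze.sense dir=north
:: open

> stack.push x=north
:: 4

> maze.move dir=north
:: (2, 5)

> maze.sense dir=north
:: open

> stack.push x=north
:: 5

> maze.move dir=north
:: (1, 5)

> maze.sense dir=north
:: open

> stack.push x=north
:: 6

> maze.move dir=north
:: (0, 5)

> maze.sense dir=east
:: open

> stack.push x=east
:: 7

> maze.move dir=east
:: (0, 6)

> maze.sense dir=south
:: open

> stack.push x=south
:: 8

> maze.move dir=south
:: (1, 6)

> maze.sense dir=south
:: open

> stack.push x=south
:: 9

> maze.move dir=south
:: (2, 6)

> maze.sense dir=south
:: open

> stack.push x=south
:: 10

> maze.move dir=south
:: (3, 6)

> maze.sense dir=south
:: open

> stack.push x=south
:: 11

> maze.move dir=south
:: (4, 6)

> maze.sense dir=south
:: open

> stack.push x=south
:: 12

> maze.move dir=south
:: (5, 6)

> maze.sense dir=south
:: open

> stack.push x=south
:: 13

> maze.move dir=south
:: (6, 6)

> maze.sense dir=south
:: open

> stack.push x=south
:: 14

> maze.move dir=south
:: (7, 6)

> maze.sense dir=west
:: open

> stack.push x=west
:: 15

> maze.move dir=west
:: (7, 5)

> maze.sense dir=north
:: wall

> maze.sense dir=west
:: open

> stack.push x=west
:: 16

> maze.move dir=west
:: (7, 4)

> maze.sense dir=north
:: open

> stack.push x=north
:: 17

> maze.move dir=north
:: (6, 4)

> maze.sense dir=west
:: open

> stack.push x=west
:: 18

> maze.move dir=west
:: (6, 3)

> maze.sense dir=north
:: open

> stack.push x=north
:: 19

> maze.move dir=north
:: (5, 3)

> maze.sense dir=north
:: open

> stack.push x=north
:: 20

> maze.move dir=north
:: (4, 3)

> maze.sense dir=north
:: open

> stack.push x=north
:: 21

> maze.move dir=north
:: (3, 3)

> maze.sense dir=north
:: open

> stack.push x=north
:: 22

> maze.move dir=north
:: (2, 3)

> maze.sense dir=north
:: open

> stack.push x=north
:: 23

> maze.move dir=north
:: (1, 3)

> maze.sense dir=north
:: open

> stack.push x=north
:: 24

> maze.move dir=north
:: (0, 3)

> maze.sense dir=east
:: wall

> maze.sense dir=west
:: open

> stack.push x=west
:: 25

> maze.move dir=west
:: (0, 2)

> maze.sense dir=south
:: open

> stack.push x=south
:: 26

> maze.move dir=south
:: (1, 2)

> maze.sense dir=south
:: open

> stack.push x=south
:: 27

> maze.move dir=south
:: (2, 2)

> maze.sense dir=south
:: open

> stack.push x=south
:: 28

> maze.move dir=south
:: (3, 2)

> maze.sense dir=south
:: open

> stack.push x=south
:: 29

> maze.move dir=south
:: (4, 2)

> maze.sense dir=south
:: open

> stack.push x=south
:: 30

> maze.move dir=south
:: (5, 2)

> maze.sense dir=south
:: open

> stack.push x=south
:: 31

> maze.move dir=south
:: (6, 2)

> maze.sense dir=south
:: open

> stack.push x=south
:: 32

> maze.move dir=south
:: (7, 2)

> maze.sense dir=east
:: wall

> maze.sense dir=west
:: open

> stack.push x=west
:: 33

> maze.move dir=west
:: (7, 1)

> maze.sense dir=north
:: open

> stack.push x=north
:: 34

> maze.move dir=north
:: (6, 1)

> maze.sense dir=north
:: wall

> maze.sense dir=west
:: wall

> stack.pop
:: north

> maze.move dir=south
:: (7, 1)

> maze.sense dir=west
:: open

> stack.push x=west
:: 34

> maze.move dir=west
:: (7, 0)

> stack.pop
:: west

> maze.move dir=east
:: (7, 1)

> stack.pop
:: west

> maze.move dir=east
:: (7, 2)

> stack.pop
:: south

> maze.move dir=north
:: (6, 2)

> stack.pop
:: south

> maze.move dir=north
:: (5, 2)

> stack.pop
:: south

> maze.move dir=north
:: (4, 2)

> maze.sense dir=west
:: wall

> stack.pop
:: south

> maze.move dir=north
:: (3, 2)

> maze.sense dir=west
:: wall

> stack.pop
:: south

> maze.move dir=north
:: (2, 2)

> maze.sense dir=west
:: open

> stack.push x=west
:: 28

> maze.move dir=west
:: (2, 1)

> maze.sense dir=north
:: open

> stack.push x=north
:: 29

> maze.move dir=north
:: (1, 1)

> maze.sense dir=north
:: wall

> maze.sense dir=west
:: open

> stack.push x=west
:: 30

> maze.move dir=west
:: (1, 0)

> maze.sense dir=north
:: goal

> maze.move dir=north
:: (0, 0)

Answer: (0, 0)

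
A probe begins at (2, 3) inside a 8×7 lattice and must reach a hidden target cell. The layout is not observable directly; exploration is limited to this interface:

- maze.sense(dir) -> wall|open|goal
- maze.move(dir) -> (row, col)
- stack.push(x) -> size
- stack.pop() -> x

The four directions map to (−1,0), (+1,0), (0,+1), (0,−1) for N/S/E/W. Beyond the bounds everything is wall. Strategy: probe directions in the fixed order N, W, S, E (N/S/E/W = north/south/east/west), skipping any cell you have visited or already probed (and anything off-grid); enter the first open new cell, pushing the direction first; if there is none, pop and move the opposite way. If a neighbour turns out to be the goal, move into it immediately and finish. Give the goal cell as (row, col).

> maze.sense north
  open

> stack.push north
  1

> maze.move north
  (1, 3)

> maze.sense north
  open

> stack.push north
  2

> maze.move north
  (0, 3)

> maze.sense west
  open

> stack.push west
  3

> maze.move west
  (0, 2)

> maze.sense west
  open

> stack.push west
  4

> maze.move west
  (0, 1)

> maze.sense west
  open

> stack.push west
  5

> maze.move west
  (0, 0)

> maze.sense south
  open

> stack.push south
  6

> maze.move south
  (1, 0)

> maze.sense south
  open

> stack.push south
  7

> maze.move south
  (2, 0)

> maze.sense south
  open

> stack.push south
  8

> maze.move south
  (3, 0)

> maze.sense south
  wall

> maze.sense east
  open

> stack.push east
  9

> maze.move east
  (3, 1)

> maze.sense north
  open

> stack.push north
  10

> maze.move north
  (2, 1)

> maze.sense north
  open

> stack.push north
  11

> maze.move north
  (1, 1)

> maze.sense east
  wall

> stack.pop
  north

> maze.move south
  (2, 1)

> maze.sense east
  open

> stack.push east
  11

> maze.move east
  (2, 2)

> maze.sense south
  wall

> stack.pop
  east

> maze.move west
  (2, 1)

> stack.pop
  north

> maze.move south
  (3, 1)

> maze.sense south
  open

> stack.push south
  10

> maze.move south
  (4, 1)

> maze.sense south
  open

> stack.push south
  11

> maze.move south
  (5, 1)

> maze.sense west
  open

> stack.push west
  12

> maze.move west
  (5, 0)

> maze.sense south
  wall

> stack.pop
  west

> maze.move east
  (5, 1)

> maze.sense south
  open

> stack.push south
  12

> maze.move south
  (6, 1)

> maze.sense south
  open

> stack.push south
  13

> maze.move south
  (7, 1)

> maze.sense west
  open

> stack.push west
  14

> maze.move west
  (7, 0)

> stack.pop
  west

> maze.move east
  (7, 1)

> maze.sense east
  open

> stack.push east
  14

> maze.move east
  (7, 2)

> maze.sense north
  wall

> maze.sense east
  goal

> maze.move east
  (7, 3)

Answer: (7, 3)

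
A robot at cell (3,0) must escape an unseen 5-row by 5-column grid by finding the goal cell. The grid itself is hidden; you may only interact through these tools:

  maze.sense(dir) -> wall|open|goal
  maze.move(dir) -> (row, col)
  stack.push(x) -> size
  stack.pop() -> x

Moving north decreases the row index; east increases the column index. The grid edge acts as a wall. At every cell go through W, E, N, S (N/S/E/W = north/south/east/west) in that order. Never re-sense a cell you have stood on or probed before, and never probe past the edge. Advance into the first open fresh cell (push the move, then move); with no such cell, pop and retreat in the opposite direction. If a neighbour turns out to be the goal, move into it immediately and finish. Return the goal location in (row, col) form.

Next I call maze.sense on dir='east', which returns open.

Next I call stack.push on x='east', and observe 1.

Invoking maze.move on dir='east', and see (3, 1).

I try maze.sense on dir='east', which returns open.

I use stack.push on x='east', — result: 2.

Invoking maze.move on dir='east', — result: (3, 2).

I call maze.sense on dir='east', : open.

I run stack.push on x='east', — result: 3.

I use maze.move on dir='east', : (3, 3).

I run maze.sense on dir='east', : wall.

Invoking maze.sense on dir='north', which returns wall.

Next I call maze.sense on dir='south', which returns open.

I invoke stack.push on x='south', and get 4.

Then maze.move on dir='south', and see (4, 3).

Then maze.sense on dir='west', giving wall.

Invoking maze.sense on dir='east', yielding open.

Invoking stack.push on x='east', → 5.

I run maze.move on dir='east', → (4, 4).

Now I run stack.pop, and get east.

I try maze.move on dir='west', giving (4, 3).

Now I run stack.pop(), and see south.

I invoke maze.move on dir='north', yielding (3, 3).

I call stack.pop, and see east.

Calling maze.move on dir='west', and see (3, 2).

Using maze.sense on dir='north', → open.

Calling stack.push on x='north', and see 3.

I invoke maze.move on dir='north', and observe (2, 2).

Then maze.sense on dir='west', — result: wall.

Calling maze.sense on dir='north', which returns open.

Invoking stack.push on x='north', and observe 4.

I invoke maze.move on dir='north', yielding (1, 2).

I use maze.sense on dir='west', giving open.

Then stack.push on x='west', giving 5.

I try maze.move on dir='west', — result: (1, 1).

I run maze.sense on dir='west', and see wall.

Invoking maze.sense on dir='north', : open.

Next I call stack.push on x='north', — result: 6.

Now I run maze.move on dir='north', : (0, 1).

Invoking maze.sense on dir='west', : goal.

Now I run maze.move on dir='west', giving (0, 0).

Answer: (0, 0)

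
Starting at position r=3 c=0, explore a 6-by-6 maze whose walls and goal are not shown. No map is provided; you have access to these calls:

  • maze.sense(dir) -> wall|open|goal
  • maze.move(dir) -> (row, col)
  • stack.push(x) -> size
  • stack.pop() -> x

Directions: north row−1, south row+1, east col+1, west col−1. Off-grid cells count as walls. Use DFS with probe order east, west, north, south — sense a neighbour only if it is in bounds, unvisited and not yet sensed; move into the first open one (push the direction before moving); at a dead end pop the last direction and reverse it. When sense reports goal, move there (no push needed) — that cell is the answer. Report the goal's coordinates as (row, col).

CALL sense[dir=east]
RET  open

CALL push[x=east]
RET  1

CALL move[dir=east]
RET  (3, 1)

CALL sense[dir=east]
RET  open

CALL push[x=east]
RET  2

CALL move[dir=east]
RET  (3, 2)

CALL sense[dir=east]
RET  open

CALL push[x=east]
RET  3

CALL move[dir=east]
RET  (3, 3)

CALL sense[dir=east]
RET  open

CALL push[x=east]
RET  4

CALL move[dir=east]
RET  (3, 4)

CALL sense[dir=east]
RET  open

CALL push[x=east]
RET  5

CALL move[dir=east]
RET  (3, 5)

CALL sense[dir=north]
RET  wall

CALL sense[dir=south]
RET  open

CALL push[x=south]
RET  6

CALL move[dir=south]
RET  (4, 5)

CALL sense[dir=west]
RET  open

CALL push[x=west]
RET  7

CALL move[dir=west]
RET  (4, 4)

CALL sense[dir=west]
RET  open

CALL push[x=west]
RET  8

CALL move[dir=west]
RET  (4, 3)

CALL sense[dir=west]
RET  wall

CALL sense[dir=south]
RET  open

CALL push[x=south]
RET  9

CALL move[dir=south]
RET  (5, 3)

CALL sense[dir=east]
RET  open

CALL push[x=east]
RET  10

CALL move[dir=east]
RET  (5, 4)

CALL sense[dir=east]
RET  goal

CALL move[dir=east]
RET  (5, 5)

Answer: (5, 5)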